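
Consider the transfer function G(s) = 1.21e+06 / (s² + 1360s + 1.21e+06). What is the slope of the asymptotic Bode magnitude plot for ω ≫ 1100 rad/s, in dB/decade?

-40 dB/decade

With 0 zeros and 2 poles, the high-frequency asymptotic slope is 20 × (0 − 2) = -40 dB/decade.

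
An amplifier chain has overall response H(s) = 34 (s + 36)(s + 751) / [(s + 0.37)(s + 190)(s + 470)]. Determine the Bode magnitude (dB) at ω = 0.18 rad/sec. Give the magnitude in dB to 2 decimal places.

|j0.18 + 36| = √(0.18² + 36²) = 36
|j0.18 + 751| = √(0.18² + 751²) = 751
|j0.18 + 0.37| = √(0.18² + 0.37²) = 0.4115
|j0.18 + 190| = √(0.18² + 190²) = 190
|j0.18 + 470| = √(0.18² + 470²) = 470
|H(j0.18)| = 34 × 36 × 751 / (0.4115 × 190 × 470) = 25.018
20 log₁₀(25.018) = 27.965 dB

27.96 dB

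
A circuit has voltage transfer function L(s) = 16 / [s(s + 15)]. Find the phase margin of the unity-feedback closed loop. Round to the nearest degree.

86°

Gain crossover: |L(jω)| = 1 at ω ≈ 1.06 rad/s.
∠L(j1.06) = −90° − arctan(1.06/15) ≈ -94.06°
PM = 180° + (-94.06°) = 85.94°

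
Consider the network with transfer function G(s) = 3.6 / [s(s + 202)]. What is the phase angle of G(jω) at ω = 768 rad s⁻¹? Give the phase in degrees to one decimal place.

-165.3°

∠(j768 + 202) = arctan(768/202) = 75.26°
∠(j768) = 90.00°
∠G(j768) = − (75.26° + 90.00°) = -165.26°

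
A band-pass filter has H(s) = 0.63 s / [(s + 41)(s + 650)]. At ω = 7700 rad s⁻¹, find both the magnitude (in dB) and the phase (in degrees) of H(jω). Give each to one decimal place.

|H| = -81.8 dB, ∠H = -84.9 deg

|j7700| = 7700
|j7700 + 41| = √(7700² + 41²) = 7700
|j7700 + 650| = √(7700² + 650²) = 7727
|H(j7700)| = 0.63 × 7700 / (7700 × 7727) = 8.1527e-05
20 log₁₀(8.1527e-05) = -81.77 dB
∠(j7700) = 90.00°
∠(j7700 + 41) = arctan(7700/41) = 89.69°
∠(j7700 + 650) = arctan(7700/650) = 85.17°
∠H(j7700) = 90.00° − (89.69° + 85.17°) = -84.87°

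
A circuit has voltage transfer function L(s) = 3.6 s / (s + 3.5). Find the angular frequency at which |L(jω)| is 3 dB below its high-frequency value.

For a single-pole high-pass, the −3 dB point is at the pole: ω = 3.5 rad s⁻¹.

3.5 rad s⁻¹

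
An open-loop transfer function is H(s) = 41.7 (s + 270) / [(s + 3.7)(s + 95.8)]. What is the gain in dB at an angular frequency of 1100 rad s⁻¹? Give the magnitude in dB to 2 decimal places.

|j1100 + 270| = √(1100² + 270²) = 1133
|j1100 + 3.7| = √(1100² + 3.7²) = 1100
|j1100 + 95.8| = √(1100² + 95.8²) = 1104
|H(j1100)| = 41.7 × 1133 / (1100 × 1104) = 0.038887
20 log₁₀(0.038887) = -28.204 dB

-28.20 dB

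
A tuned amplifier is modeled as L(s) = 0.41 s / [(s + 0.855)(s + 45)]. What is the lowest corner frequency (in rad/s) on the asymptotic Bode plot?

0.855 rad/s

Break frequencies occur at each pole and zero magnitude: 0.855 rad/s, 45 rad/s.
The lowest is 0.855 rad/s.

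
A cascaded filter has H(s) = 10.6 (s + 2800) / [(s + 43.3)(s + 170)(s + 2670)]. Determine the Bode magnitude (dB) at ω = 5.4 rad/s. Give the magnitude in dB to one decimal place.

-56.5 dB

|j5.4 + 2800| = √(5.4² + 2800²) = 2800
|j5.4 + 43.3| = √(5.4² + 43.3²) = 43.64
|j5.4 + 170| = √(5.4² + 170²) = 170.1
|j5.4 + 2670| = √(5.4² + 2670²) = 2670
|H(j5.4)| = 10.6 × 2800 / (43.64 × 170.1 × 2670) = 0.0014978
20 log₁₀(0.0014978) = -56.49 dB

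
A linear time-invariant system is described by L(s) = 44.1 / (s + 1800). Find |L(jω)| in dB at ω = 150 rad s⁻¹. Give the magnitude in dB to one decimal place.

|j150 + 1800| = √(150² + 1800²) = 1806
|L(j150)| = 44.1 / 1806 = 0.024415
20 log₁₀(0.024415) = -32.25 dB

-32.2 dB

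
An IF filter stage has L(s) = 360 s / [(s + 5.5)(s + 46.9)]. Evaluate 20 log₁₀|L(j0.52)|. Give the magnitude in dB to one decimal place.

|j0.52| = 0.52
|j0.52 + 5.5| = √(0.52² + 5.5²) = 5.525
|j0.52 + 46.9| = √(0.52² + 46.9²) = 46.9
|L(j0.52)| = 360 × 0.52 / (5.525 × 46.9) = 0.72246
20 log₁₀(0.72246) = -2.82 dB

-2.8 dB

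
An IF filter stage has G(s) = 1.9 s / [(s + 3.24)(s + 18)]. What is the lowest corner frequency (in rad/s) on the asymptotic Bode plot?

3.24 rad/s

Break frequencies occur at each pole and zero magnitude: 3.24 rad/s, 18 rad/s.
The lowest is 3.24 rad/s.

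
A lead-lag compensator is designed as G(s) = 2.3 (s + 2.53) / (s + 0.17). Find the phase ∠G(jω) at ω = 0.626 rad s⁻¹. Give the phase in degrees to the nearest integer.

∠(j0.626 + 2.53) = arctan(0.626/2.53) = 13.90°
∠(j0.626 + 0.17) = arctan(0.626/0.17) = 74.81°
∠G(j0.626) = 13.90° − 74.81° = -60.91°

-61°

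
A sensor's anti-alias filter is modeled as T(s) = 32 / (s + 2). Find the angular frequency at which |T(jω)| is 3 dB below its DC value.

2 rad/s

For a single-pole low-pass, the −3 dB point is at the pole: ω = 2 rad/s.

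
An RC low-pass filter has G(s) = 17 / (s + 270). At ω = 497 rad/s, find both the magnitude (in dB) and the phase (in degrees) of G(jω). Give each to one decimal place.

|j497 + 270| = √(497² + 270²) = 565.6
|G(j497)| = 17 / 565.6 = 0.030056
20 log₁₀(0.030056) = -30.44 dB
∠(j497 + 270) = arctan(497/270) = 61.49°
∠G(j497) = −61.49° = -61.49°

|G| = -30.4 dB, ∠G = -61.5°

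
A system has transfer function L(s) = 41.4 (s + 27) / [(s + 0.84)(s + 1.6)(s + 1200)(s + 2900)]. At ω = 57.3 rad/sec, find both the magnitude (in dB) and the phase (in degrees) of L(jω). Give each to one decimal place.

|L| = -132.8 dB, ∠L = -116.7 deg

|j57.3 + 27| = √(57.3² + 27²) = 63.34
|j57.3 + 0.84| = √(57.3² + 0.84²) = 57.31
|j57.3 + 1.6| = √(57.3² + 1.6²) = 57.32
|j57.3 + 1200| = √(57.3² + 1200²) = 1201
|j57.3 + 2900| = √(57.3² + 2900²) = 2901
|L(j57.3)| = 41.4 × 63.34 / (57.31 × 57.32 × 1201 × 2901) = 2.2909e-07
20 log₁₀(2.2909e-07) = -132.80 dB
∠(j57.3 + 27) = arctan(57.3/27) = 64.77°
∠(j57.3 + 0.84) = arctan(57.3/0.84) = 89.16°
∠(j57.3 + 1.6) = arctan(57.3/1.6) = 88.40°
∠(j57.3 + 1200) = arctan(57.3/1200) = 2.73°
∠(j57.3 + 2900) = arctan(57.3/2900) = 1.13°
∠L(j57.3) = 64.77° − (89.16° + 88.40° + 2.73° + 1.13°) = -116.66°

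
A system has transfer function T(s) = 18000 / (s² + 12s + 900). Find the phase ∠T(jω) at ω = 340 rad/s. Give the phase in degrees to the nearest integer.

-178 deg

∠[(j340)² + 12(j340) + 900] = ∠[-1.147e+05 + j4080] = 177.96°
∠T(j340) = −177.96° = -177.96°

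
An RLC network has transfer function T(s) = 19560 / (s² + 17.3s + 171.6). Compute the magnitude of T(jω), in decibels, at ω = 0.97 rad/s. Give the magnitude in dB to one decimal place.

41.1 dB

|(j0.97)² + 17.3(j0.97) + 171.6| = |170.66 + j16.781| = 171.5
|T(j0.97)| = 19560 / 171.5 = 114.06
20 log₁₀(114.06) = 41.14 dB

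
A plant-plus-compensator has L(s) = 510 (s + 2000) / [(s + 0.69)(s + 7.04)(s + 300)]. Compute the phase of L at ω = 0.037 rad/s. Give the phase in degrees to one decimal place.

-3.4°

∠(j0.037 + 2000) = arctan(0.037/2000) = 0.00°
∠(j0.037 + 0.69) = arctan(0.037/0.69) = 3.07°
∠(j0.037 + 7.04) = arctan(0.037/7.04) = 0.30°
∠(j0.037 + 300) = arctan(0.037/300) = 0.01°
∠L(j0.037) = 0.00° − (3.07° + 0.30° + 0.01°) = -3.38°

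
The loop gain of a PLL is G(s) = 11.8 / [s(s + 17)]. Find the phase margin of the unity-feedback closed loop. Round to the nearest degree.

88 deg

Gain crossover: |G(jω)| = 1 at ω ≈ 0.694 rad/s.
∠G(j0.694) = −90° − arctan(0.694/17) ≈ -92.34°
PM = 180° + (-92.34°) = 87.66°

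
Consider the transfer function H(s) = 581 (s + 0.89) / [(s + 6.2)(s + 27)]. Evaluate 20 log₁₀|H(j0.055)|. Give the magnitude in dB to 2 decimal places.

9.81 dB

|j0.055 + 0.89| = √(0.055² + 0.89²) = 0.8917
|j0.055 + 6.2| = √(0.055² + 6.2²) = 6.2
|j0.055 + 27| = √(0.055² + 27²) = 27
|H(j0.055)| = 581 × 0.8917 / (6.2 × 27) = 3.0947
20 log₁₀(3.0947) = 9.812 dB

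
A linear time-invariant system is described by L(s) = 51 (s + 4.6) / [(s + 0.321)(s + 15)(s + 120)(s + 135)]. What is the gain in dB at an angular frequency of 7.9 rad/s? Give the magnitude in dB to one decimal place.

|j7.9 + 4.6| = √(7.9² + 4.6²) = 9.142
|j7.9 + 0.321| = √(7.9² + 0.321²) = 7.907
|j7.9 + 15| = √(7.9² + 15²) = 16.95
|j7.9 + 120| = √(7.9² + 120²) = 120.3
|j7.9 + 135| = √(7.9² + 135²) = 135.2
|L(j7.9)| = 51 × 9.142 / (7.907 × 16.95 × 120.3 × 135.2) = 0.00021388
20 log₁₀(0.00021388) = -73.40 dB

-73.4 dB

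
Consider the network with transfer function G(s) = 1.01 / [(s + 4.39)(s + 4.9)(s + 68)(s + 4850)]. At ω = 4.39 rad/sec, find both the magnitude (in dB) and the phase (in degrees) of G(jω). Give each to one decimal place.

|G| = -142.5 dB, ∠G = -90.6 deg

|j4.39 + 4.39| = √(4.39² + 4.39²) = 6.208
|j4.39 + 4.9| = √(4.39² + 4.9²) = 6.579
|j4.39 + 68| = √(4.39² + 68²) = 68.14
|j4.39 + 4850| = √(4.39² + 4850²) = 4850
|G(j4.39)| = 1.01 / (6.208 × 6.579 × 68.14 × 4850) = 7.4823e-08
20 log₁₀(7.4823e-08) = -142.52 dB
∠(j4.39 + 4.39) = arctan(4.39/4.39) = 45.00°
∠(j4.39 + 4.9) = arctan(4.39/4.9) = 41.86°
∠(j4.39 + 68) = arctan(4.39/68) = 3.69°
∠(j4.39 + 4850) = arctan(4.39/4850) = 0.05°
∠G(j4.39) = − (45.00° + 41.86° + 3.69° + 0.05°) = -90.60°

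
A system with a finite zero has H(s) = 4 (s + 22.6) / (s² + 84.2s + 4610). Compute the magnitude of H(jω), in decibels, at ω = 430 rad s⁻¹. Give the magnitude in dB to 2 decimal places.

-40.57 dB

|j430 + 22.6| = √(430² + 22.6²) = 430.6
|(j430)² + 84.2(j430) + 4610| = |-1.8029e+05 + j36206| = 1.839e+05
|H(j430)| = 4 × 430.6 / 1.839e+05 = 0.0093664
20 log₁₀(0.0093664) = -40.569 dB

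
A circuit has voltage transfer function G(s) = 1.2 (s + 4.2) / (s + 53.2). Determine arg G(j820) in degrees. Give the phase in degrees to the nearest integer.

∠(j820 + 4.2) = arctan(820/4.2) = 89.71°
∠(j820 + 53.2) = arctan(820/53.2) = 86.29°
∠G(j820) = 89.71° − 86.29° = 3.42°

3°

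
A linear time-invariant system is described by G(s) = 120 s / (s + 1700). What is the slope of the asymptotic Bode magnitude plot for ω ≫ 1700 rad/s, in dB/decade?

With 1 zero and 1 pole, the high-frequency asymptotic slope is 20 × (1 − 1) = 0 dB/decade.

0 dB/decade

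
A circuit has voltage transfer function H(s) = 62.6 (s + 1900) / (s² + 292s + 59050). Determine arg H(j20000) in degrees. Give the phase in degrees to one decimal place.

∠(j20000 + 1900) = arctan(20000/1900) = 84.57°
∠[(j20000)² + 292(j20000) + 59050] = ∠[-3.9994e+08 + j5.84e+06] = 179.16°
∠H(j20000) = 84.57° − 179.16° = -94.59°

-94.6°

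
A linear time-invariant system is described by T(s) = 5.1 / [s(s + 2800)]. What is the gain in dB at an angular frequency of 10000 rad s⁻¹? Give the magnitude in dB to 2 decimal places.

-146.18 dB

|j10000 + 2800| = √(10000² + 2800²) = 1.038e+04
|j10000| = 1e+04
|T(j10000)| = 5.1 / (1.038e+04 × 1e+04) = 4.9111e-08
20 log₁₀(4.9111e-08) = -146.176 dB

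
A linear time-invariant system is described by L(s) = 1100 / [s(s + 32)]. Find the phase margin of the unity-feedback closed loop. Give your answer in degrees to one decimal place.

Gain crossover: |L(jω)| = 1 at ω ≈ 26.5 rad/s.
∠L(j26.5) = −90° − arctan(26.5/32) ≈ -129.61°
PM = 180° + (-129.61°) = 50.39°

50.4°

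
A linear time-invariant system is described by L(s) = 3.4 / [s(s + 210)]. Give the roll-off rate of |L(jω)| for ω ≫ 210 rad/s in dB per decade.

-40 dB/decade

With 0 zeros and 2 poles, the high-frequency asymptotic slope is 20 × (0 − 2) = -40 dB/decade.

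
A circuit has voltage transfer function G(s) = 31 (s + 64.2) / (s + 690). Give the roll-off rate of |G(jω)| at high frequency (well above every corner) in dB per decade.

With 1 zero and 1 pole, the high-frequency asymptotic slope is 20 × (1 − 1) = 0 dB/decade.

0 dB/decade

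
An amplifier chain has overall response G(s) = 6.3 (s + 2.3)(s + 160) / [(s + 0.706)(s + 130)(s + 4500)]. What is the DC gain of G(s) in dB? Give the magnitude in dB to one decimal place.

-45.0 dB

G(0) = 6.3 × 2.3 × 160 / (0.706 × 130 × 4500) = 0.0056134
20 log₁₀(0.0056134) = -45.02 dB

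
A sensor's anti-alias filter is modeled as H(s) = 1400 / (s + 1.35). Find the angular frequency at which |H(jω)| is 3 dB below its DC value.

1.35 rad/sec

For a single-pole low-pass, the −3 dB point is at the pole: ω = 1.35 rad/sec.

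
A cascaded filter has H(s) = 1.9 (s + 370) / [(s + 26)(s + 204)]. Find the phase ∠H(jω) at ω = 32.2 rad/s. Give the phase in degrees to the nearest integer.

-55°

∠(j32.2 + 370) = arctan(32.2/370) = 4.97°
∠(j32.2 + 26) = arctan(32.2/26) = 51.08°
∠(j32.2 + 204) = arctan(32.2/204) = 8.97°
∠H(j32.2) = 4.97° − (51.08° + 8.97°) = -55.08°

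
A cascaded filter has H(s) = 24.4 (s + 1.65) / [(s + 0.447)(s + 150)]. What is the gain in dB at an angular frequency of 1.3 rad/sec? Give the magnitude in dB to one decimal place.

|j1.3 + 1.65| = √(1.3² + 1.65²) = 2.101
|j1.3 + 0.447| = √(1.3² + 0.447²) = 1.375
|j1.3 + 150| = √(1.3² + 150²) = 150
|H(j1.3)| = 24.4 × 2.101 / (1.375 × 150) = 0.24855
20 log₁₀(0.24855) = -12.09 dB

-12.1 dB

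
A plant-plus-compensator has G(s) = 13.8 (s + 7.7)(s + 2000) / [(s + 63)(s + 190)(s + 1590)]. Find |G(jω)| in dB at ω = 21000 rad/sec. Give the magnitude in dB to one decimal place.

|j21000 + 7.7| = √(21000² + 7.7²) = 2.1e+04
|j21000 + 2000| = √(21000² + 2000²) = 2.11e+04
|j21000 + 63| = √(21000² + 63²) = 2.1e+04
|j21000 + 190| = √(21000² + 190²) = 2.1e+04
|j21000 + 1590| = √(21000² + 1590²) = 2.106e+04
|G(j21000)| = 13.8 × 2.1e+04 × 2.11e+04 / (2.1e+04 × 2.1e+04 × 2.106e+04) = 0.0006582
20 log₁₀(0.0006582) = -63.63 dB

-63.6 dB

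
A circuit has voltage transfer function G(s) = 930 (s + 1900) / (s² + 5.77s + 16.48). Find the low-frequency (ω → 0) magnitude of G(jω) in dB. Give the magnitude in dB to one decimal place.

G(0) = 930 × 1900 / 16.48 = 1.0722e+05
20 log₁₀(1.0722e+05) = 100.61 dB

100.6 dB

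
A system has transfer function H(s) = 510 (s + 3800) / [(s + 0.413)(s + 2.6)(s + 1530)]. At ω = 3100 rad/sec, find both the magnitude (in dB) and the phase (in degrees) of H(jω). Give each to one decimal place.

|H| = -82.5 dB, ∠H = -204.5 deg

|j3100 + 3800| = √(3100² + 3800²) = 4904
|j3100 + 0.413| = √(3100² + 0.413²) = 3100
|j3100 + 2.6| = √(3100² + 2.6²) = 3100
|j3100 + 1530| = √(3100² + 1530²) = 3457
|H(j3100)| = 510 × 4904 / (3100 × 3100 × 3457) = 7.5284e-05
20 log₁₀(7.5284e-05) = -82.47 dB
∠(j3100 + 3800) = arctan(3100/3800) = 39.21°
∠(j3100 + 0.413) = arctan(3100/0.413) = 89.99°
∠(j3100 + 2.6) = arctan(3100/2.6) = 89.95°
∠(j3100 + 1530) = arctan(3100/1530) = 63.73°
∠H(j3100) = 39.21° − (89.99° + 89.95° + 63.73°) = -204.47°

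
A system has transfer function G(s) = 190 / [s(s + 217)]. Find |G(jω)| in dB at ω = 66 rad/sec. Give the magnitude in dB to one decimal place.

|j66 + 217| = √(66² + 217²) = 226.8
|j66| = 66
|G(j66)| = 190 / (226.8 × 66) = 0.012692
20 log₁₀(0.012692) = -37.93 dB

-37.9 dB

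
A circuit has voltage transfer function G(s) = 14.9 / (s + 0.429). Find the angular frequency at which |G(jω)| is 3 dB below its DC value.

0.429 rad s⁻¹

For a single-pole low-pass, the −3 dB point is at the pole: ω = 0.429 rad s⁻¹.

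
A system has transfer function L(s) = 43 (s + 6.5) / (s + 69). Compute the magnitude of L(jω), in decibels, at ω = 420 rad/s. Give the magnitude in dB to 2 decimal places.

32.55 dB

|j420 + 6.5| = √(420² + 6.5²) = 420.1
|j420 + 69| = √(420² + 69²) = 425.6
|L(j420)| = 43 × 420.1 / 425.6 = 42.436
20 log₁₀(42.436) = 32.555 dB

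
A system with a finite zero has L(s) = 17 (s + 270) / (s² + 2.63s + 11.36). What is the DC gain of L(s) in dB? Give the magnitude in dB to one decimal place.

52.1 dB

L(0) = 17 × 270 / 11.36 = 404.05
20 log₁₀(404.05) = 52.13 dB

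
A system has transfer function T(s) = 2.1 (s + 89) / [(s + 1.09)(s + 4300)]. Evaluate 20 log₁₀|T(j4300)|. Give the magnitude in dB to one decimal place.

-69.2 dB

|j4300 + 89| = √(4300² + 89²) = 4301
|j4300 + 1.09| = √(4300² + 1.09²) = 4300
|j4300 + 4300| = √(4300² + 4300²) = 6081
|T(j4300)| = 2.1 × 4301 / (4300 × 6081) = 0.00034541
20 log₁₀(0.00034541) = -69.23 dB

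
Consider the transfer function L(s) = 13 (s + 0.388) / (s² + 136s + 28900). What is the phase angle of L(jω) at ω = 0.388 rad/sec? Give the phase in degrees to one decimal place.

44.9°

∠(j0.388 + 0.388) = arctan(0.388/0.388) = 45.00°
∠[(j0.388)² + 136(j0.388) + 28900] = ∠[28900 + j52.768] = 0.10°
∠L(j0.388) = 45.00° − 0.10° = 44.90°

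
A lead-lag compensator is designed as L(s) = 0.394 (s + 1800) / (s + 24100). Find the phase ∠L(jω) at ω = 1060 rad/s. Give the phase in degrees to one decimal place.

∠(j1060 + 1800) = arctan(1060/1800) = 30.49°
∠(j1060 + 24100) = arctan(1060/24100) = 2.52°
∠L(j1060) = 30.49° − 2.52° = 27.97°

28.0°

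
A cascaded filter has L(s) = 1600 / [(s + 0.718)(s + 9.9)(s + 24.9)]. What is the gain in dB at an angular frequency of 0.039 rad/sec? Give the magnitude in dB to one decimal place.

|j0.039 + 0.718| = √(0.039² + 0.718²) = 0.7191
|j0.039 + 9.9| = √(0.039² + 9.9²) = 9.9
|j0.039 + 24.9| = √(0.039² + 24.9²) = 24.9
|L(j0.039)| = 1600 / (0.7191 × 9.9 × 24.9) = 9.0265
20 log₁₀(9.0265) = 19.11 dB

19.1 dB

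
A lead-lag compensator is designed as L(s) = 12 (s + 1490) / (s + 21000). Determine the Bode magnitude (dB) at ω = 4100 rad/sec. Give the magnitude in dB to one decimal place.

|j4100 + 1490| = √(4100² + 1490²) = 4362
|j4100 + 21000| = √(4100² + 21000²) = 2.14e+04
|L(j4100)| = 12 × 4362 / 2.14e+04 = 2.4466
20 log₁₀(2.4466) = 7.77 dB

7.8 dB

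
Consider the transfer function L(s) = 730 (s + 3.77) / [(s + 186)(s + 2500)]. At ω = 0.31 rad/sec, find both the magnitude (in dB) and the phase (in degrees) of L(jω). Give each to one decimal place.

|L| = -44.5 dB, ∠L = 4.6°

|j0.31 + 3.77| = √(0.31² + 3.77²) = 3.783
|j0.31 + 186| = √(0.31² + 186²) = 186
|j0.31 + 2500| = √(0.31² + 2500²) = 2500
|L(j0.31)| = 730 × 3.783 / (186 × 2500) = 0.0059385
20 log₁₀(0.0059385) = -44.53 dB
∠(j0.31 + 3.77) = arctan(0.31/3.77) = 4.70°
∠(j0.31 + 186) = arctan(0.31/186) = 0.10°
∠(j0.31 + 2500) = arctan(0.31/2500) = 0.01°
∠L(j0.31) = 4.70° − (0.10° + 0.01°) = 4.60°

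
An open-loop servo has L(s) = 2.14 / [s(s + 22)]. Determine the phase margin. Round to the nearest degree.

Gain crossover: |L(jω)| = 1 at ω ≈ 0.0973 rad/s.
∠L(j0.0973) = −90° − arctan(0.0973/22) ≈ -90.25°
PM = 180° + (-90.25°) = 89.75°

90°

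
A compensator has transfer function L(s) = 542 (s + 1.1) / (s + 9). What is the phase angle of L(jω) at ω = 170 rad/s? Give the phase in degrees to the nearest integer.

3 deg

∠(j170 + 1.1) = arctan(170/1.1) = 89.63°
∠(j170 + 9) = arctan(170/9) = 86.97°
∠L(j170) = 89.63° − 86.97° = 2.66°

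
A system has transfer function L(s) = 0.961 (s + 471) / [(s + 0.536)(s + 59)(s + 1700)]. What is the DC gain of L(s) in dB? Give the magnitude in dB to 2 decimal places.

-41.49 dB

L(0) = 0.961 × 471 / (0.536 × 59 × 1700) = 0.0084194
20 log₁₀(0.0084194) = -41.494 dB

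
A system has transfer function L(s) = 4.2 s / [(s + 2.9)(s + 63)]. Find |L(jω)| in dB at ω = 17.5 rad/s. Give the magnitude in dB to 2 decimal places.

-23.96 dB

|j17.5| = 17.5
|j17.5 + 2.9| = √(17.5² + 2.9²) = 17.74
|j17.5 + 63| = √(17.5² + 63²) = 65.39
|L(j17.5)| = 4.2 × 17.5 / (17.74 × 65.39) = 0.06337
20 log₁₀(0.06337) = -23.962 dB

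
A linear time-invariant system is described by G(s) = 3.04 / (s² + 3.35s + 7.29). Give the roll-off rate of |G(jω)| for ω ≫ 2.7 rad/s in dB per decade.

With 0 zeros and 2 poles, the high-frequency asymptotic slope is 20 × (0 − 2) = -40 dB/decade.

-40 dB/decade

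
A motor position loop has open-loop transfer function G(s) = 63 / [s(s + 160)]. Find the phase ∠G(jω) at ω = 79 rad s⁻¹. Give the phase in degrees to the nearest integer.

∠(j79 + 160) = arctan(79/160) = 26.28°
∠(j79) = 90.00°
∠G(j79) = − (26.28° + 90.00°) = -116.28°

-116°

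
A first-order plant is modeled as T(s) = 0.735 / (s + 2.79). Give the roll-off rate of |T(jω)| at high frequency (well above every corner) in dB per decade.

-20 dB/decade

With 0 zeros and 1 pole, the high-frequency asymptotic slope is 20 × (0 − 1) = -20 dB/decade.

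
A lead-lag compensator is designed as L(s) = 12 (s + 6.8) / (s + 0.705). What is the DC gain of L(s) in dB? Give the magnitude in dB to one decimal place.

41.3 dB

L(0) = 12 × 6.8 / 0.705 = 115.74
20 log₁₀(115.74) = 41.27 dB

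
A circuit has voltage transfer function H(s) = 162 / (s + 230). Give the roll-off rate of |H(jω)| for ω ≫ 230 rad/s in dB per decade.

-20 dB/decade

With 0 zeros and 1 pole, the high-frequency asymptotic slope is 20 × (0 − 1) = -20 dB/decade.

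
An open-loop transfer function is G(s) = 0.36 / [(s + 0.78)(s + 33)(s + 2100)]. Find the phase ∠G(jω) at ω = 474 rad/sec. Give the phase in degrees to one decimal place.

-188.6°

∠(j474 + 0.78) = arctan(474/0.78) = 89.91°
∠(j474 + 33) = arctan(474/33) = 86.02°
∠(j474 + 2100) = arctan(474/2100) = 12.72°
∠G(j474) = − (89.91° + 86.02° + 12.72°) = -188.64°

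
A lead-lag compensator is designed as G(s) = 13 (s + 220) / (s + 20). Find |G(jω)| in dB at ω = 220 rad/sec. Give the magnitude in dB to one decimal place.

|j220 + 220| = √(220² + 220²) = 311.1
|j220 + 20| = √(220² + 20²) = 220.9
|G(j220)| = 13 × 311.1 / 220.9 = 18.309
20 log₁₀(18.309) = 25.25 dB

25.3 dB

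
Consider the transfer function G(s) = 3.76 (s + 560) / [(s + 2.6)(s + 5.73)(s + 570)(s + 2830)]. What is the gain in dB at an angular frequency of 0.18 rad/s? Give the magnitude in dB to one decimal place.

|j0.18 + 560| = √(0.18² + 560²) = 560
|j0.18 + 2.6| = √(0.18² + 2.6²) = 2.606
|j0.18 + 5.73| = √(0.18² + 5.73²) = 5.733
|j0.18 + 570| = √(0.18² + 570²) = 570
|j0.18 + 2830| = √(0.18² + 2830²) = 2830
|G(j0.18)| = 3.76 × 560 / (2.606 × 5.733 × 570 × 2830) = 8.7364e-05
20 log₁₀(8.7364e-05) = -81.17 dB

-81.2 dB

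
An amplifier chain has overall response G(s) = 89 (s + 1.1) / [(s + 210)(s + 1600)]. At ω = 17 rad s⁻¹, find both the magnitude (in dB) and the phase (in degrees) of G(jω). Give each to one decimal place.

|G| = -46.9 dB, ∠G = 81.1°

|j17 + 1.1| = √(17² + 1.1²) = 17.04
|j17 + 210| = √(17² + 210²) = 210.7
|j17 + 1600| = √(17² + 1600²) = 1600
|G(j17)| = 89 × 17.04 / (210.7 × 1600) = 0.0044974
20 log₁₀(0.0044974) = -46.94 dB
∠(j17 + 1.1) = arctan(17/1.1) = 86.30°
∠(j17 + 210) = arctan(17/210) = 4.63°
∠(j17 + 1600) = arctan(17/1600) = 0.61°
∠G(j17) = 86.30° − (4.63° + 0.61°) = 81.06°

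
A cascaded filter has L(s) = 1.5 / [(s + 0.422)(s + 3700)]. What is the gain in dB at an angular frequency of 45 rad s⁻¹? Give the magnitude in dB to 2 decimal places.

|j45 + 0.422| = √(45² + 0.422²) = 45
|j45 + 3700| = √(45² + 3700²) = 3700
|L(j45)| = 1.5 / (45 × 3700) = 9.0079e-06
20 log₁₀(9.0079e-06) = -100.907 dB

-100.91 dB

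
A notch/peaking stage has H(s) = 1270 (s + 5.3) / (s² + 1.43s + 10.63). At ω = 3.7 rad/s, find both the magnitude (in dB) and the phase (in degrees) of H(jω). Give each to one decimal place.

|j3.7 + 5.3| = √(3.7² + 5.3²) = 6.464
|(j3.7)² + 1.43(j3.7) + 10.63| = |-3.06 + j5.291| = 6.112
|H(j3.7)| = 1270 × 6.464 / 6.112 = 1343.1
20 log₁₀(1343.1) = 62.56 dB
∠(j3.7 + 5.3) = arctan(3.7/5.3) = 34.92°
∠[(j3.7)² + 1.43(j3.7) + 10.63] = ∠[-3.06 + j5.291] = 120.04°
∠H(j3.7) = 34.92° − 120.04° = -85.12°

|H| = 62.6 dB, ∠H = -85.1°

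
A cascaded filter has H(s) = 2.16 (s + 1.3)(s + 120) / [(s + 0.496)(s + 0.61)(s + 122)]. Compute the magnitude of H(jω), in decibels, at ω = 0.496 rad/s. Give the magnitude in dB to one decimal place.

14.6 dB

|j0.496 + 1.3| = √(0.496² + 1.3²) = 1.391
|j0.496 + 120| = √(0.496² + 120²) = 120
|j0.496 + 0.496| = √(0.496² + 0.496²) = 0.7014
|j0.496 + 0.61| = √(0.496² + 0.61²) = 0.7862
|j0.496 + 122| = √(0.496² + 122²) = 122
|H(j0.496)| = 2.16 × 1.391 × 120 / (0.7014 × 0.7862 × 122) = 5.3604
20 log₁₀(5.3604) = 14.58 dB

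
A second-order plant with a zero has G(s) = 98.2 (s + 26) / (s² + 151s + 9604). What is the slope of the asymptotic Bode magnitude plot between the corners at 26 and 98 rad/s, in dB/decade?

In this band the factors already past their corner are: zero at 26; net slope = 20 dB/decade.

20 dB/decade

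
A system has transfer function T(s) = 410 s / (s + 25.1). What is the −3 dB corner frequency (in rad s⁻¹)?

25.1 rad s⁻¹

For a single-pole high-pass, the −3 dB point is at the pole: ω = 25.1 rad s⁻¹.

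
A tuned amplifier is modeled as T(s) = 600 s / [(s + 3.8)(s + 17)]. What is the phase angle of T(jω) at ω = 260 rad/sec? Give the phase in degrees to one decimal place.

∠(j260) = 90.00°
∠(j260 + 3.8) = arctan(260/3.8) = 89.16°
∠(j260 + 17) = arctan(260/17) = 86.26°
∠T(j260) = 90.00° − (89.16° + 86.26°) = -85.42°

-85.4°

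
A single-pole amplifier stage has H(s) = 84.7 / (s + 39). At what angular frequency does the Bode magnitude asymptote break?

39 rad s⁻¹

The single real pole at s = −39 gives a corner at ω = 39 rad s⁻¹.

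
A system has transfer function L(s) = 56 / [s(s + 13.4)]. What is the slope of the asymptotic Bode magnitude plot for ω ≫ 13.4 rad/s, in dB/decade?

-40 dB/decade

With 0 zeros and 2 poles, the high-frequency asymptotic slope is 20 × (0 − 2) = -40 dB/decade.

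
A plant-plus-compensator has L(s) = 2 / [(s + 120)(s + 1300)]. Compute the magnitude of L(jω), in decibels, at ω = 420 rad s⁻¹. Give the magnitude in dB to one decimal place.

|j420 + 120| = √(420² + 120²) = 436.8
|j420 + 1300| = √(420² + 1300²) = 1366
|L(j420)| = 2 / (436.8 × 1366) = 3.3515e-06
20 log₁₀(3.3515e-06) = -109.50 dB

-109.5 dB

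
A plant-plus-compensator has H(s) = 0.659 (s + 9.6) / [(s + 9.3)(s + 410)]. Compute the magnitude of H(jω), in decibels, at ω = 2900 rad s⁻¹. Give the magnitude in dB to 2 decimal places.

|j2900 + 9.6| = √(2900² + 9.6²) = 2900
|j2900 + 9.3| = √(2900² + 9.3²) = 2900
|j2900 + 410| = √(2900² + 410²) = 2929
|H(j2900)| = 0.659 × 2900 / (2900 × 2929) = 0.000225
20 log₁₀(0.000225) = -72.956 dB

-72.96 dB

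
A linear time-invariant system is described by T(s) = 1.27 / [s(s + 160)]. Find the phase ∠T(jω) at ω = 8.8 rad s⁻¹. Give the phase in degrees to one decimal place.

-93.1 deg

∠(j8.8 + 160) = arctan(8.8/160) = 3.15°
∠(j8.8) = 90.00°
∠T(j8.8) = − (3.15° + 90.00°) = -93.15°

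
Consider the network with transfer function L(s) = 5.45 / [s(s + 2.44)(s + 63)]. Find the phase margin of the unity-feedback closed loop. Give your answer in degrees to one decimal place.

89.1°

Gain crossover: |L(jω)| = 1 at ω ≈ 0.0355 rad/sec.
∠L(j0.0355) = −90° − arctan(0.0355/2.44) − arctan(0.0355/63) ≈ -90.86°
PM = 180° + (-90.86°) = 89.14°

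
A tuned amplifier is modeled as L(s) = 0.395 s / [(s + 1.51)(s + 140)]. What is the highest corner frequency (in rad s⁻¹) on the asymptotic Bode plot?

Break frequencies occur at each pole and zero magnitude: 1.51 rad s⁻¹, 140 rad s⁻¹.
The highest is 140 rad s⁻¹.

140 rad s⁻¹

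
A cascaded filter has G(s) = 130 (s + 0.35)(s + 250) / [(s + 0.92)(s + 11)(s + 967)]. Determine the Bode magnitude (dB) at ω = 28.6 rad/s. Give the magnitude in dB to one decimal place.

0.9 dB

|j28.6 + 0.35| = √(28.6² + 0.35²) = 28.6
|j28.6 + 250| = √(28.6² + 250²) = 251.6
|j28.6 + 0.92| = √(28.6² + 0.92²) = 28.61
|j28.6 + 11| = √(28.6² + 11²) = 30.64
|j28.6 + 967| = √(28.6² + 967²) = 967.4
|G(j28.6)| = 130 × 28.6 × 251.6 / (28.61 × 30.64 × 967.4) = 1.103
20 log₁₀(1.103) = 0.85 dB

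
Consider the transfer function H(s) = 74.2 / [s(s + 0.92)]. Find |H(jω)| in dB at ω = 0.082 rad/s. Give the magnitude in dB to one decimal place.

59.8 dB

|j0.082 + 0.92| = √(0.082² + 0.92²) = 0.9236
|j0.082| = 0.082
|H(j0.082)| = 74.2 / (0.9236 × 0.082) = 979.68
20 log₁₀(979.68) = 59.82 dB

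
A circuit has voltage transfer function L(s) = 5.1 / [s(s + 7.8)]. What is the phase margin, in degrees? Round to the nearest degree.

Gain crossover: |L(jω)| = 1 at ω ≈ 0.652 rad/s.
∠L(j0.652) = −90° − arctan(0.652/7.8) ≈ -94.78°
PM = 180° + (-94.78°) = 85.22°

85 deg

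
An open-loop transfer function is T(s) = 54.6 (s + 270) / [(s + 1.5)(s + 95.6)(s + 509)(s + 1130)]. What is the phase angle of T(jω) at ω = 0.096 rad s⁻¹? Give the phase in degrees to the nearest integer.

-4°

∠(j0.096 + 270) = arctan(0.096/270) = 0.02°
∠(j0.096 + 1.5) = arctan(0.096/1.5) = 3.66°
∠(j0.096 + 95.6) = arctan(0.096/95.6) = 0.06°
∠(j0.096 + 509) = arctan(0.096/509) = 0.01°
∠(j0.096 + 1130) = arctan(0.096/1130) = 0.00°
∠T(j0.096) = 0.02° − (3.66° + 0.06° + 0.01° + 0.00°) = -3.71°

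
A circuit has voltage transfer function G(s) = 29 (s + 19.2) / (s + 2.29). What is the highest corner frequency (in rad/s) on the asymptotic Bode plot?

Break frequencies occur at each pole and zero magnitude: 2.29 rad/s, 19.2 rad/s.
The highest is 19.2 rad/s.

19.2 rad/s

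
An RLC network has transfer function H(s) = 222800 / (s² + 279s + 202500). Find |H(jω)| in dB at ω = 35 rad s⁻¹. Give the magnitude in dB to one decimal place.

|(j35)² + 279(j35) + 202500| = |2.0128e+05 + j9765| = 2.015e+05
|H(j35)| = 222800 / 2.015e+05 = 1.1056
20 log₁₀(1.1056) = 0.87 dB

0.9 dB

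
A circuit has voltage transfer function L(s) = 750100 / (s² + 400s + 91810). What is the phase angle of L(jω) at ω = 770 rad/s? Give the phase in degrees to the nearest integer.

∠[(j770)² + 400(j770) + 91810] = ∠[-5.0109e+05 + j3.08e+05] = 148.42°
∠L(j770) = −148.42° = -148.42°

-148°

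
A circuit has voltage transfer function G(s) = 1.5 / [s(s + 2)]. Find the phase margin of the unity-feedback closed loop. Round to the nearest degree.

Gain crossover: |G(jω)| = 1 at ω ≈ 0.707 rad s⁻¹.
∠G(j0.707) = −90° − arctan(0.707/2) ≈ -109.47°
PM = 180° + (-109.47°) = 70.53°

71°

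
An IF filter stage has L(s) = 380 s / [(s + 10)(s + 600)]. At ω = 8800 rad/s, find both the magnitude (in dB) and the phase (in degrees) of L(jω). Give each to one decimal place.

|j8800| = 8800
|j8800 + 10| = √(8800² + 10²) = 8800
|j8800 + 600| = √(8800² + 600²) = 8820
|L(j8800)| = 380 × 8800 / (8800 × 8820) = 0.043082
20 log₁₀(0.043082) = -27.31 dB
∠(j8800) = 90.00°
∠(j8800 + 10) = arctan(8800/10) = 89.93°
∠(j8800 + 600) = arctan(8800/600) = 86.10°
∠L(j8800) = 90.00° − (89.93° + 86.10°) = -86.03°

|L| = -27.3 dB, ∠L = -86.0°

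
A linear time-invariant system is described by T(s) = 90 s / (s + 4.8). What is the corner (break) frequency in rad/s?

The single real pole at s = −4.8 gives a corner at ω = 4.8 rad/s.

4.8 rad/s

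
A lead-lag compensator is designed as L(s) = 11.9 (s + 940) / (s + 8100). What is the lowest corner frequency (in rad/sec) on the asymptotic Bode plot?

940 rad/sec

Break frequencies occur at each pole and zero magnitude: 940 rad/sec, 8100 rad/sec.
The lowest is 940 rad/sec.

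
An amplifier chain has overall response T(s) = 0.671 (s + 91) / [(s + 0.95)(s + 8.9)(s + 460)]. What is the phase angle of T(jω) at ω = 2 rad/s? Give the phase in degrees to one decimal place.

-76.2°

∠(j2 + 91) = arctan(2/91) = 1.26°
∠(j2 + 0.95) = arctan(2/0.95) = 64.59°
∠(j2 + 8.9) = arctan(2/8.9) = 12.67°
∠(j2 + 460) = arctan(2/460) = 0.25°
∠T(j2) = 1.26° − (64.59° + 12.67° + 0.25°) = -76.25°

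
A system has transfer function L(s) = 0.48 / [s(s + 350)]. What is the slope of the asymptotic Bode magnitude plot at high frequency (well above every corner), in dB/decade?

-40 dB/decade

With 0 zeros and 2 poles, the high-frequency asymptotic slope is 20 × (0 − 2) = -40 dB/decade.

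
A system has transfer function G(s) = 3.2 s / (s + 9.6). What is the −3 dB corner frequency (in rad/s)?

For a single-pole high-pass, the −3 dB point is at the pole: ω = 9.6 rad/s.

9.6 rad/s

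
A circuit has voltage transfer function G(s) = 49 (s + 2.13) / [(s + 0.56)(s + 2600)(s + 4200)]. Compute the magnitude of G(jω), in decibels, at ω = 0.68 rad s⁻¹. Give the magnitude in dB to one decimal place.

|j0.68 + 2.13| = √(0.68² + 2.13²) = 2.236
|j0.68 + 0.56| = √(0.68² + 0.56²) = 0.8809
|j0.68 + 2600| = √(0.68² + 2600²) = 2600
|j0.68 + 4200| = √(0.68² + 4200²) = 4200
|G(j0.68)| = 49 × 2.236 / (0.8809 × 2600 × 4200) = 1.1389e-05
20 log₁₀(1.1389e-05) = -98.87 dB

-98.9 dB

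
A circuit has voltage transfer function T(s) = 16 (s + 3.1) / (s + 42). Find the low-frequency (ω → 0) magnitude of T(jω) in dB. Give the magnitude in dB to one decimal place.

1.4 dB

T(0) = 16 × 3.1 / 42 = 1.181
20 log₁₀(1.181) = 1.44 dB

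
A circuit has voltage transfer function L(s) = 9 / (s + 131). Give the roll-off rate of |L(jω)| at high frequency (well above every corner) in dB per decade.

With 0 zeros and 1 pole, the high-frequency asymptotic slope is 20 × (0 − 1) = -20 dB/decade.

-20 dB/decade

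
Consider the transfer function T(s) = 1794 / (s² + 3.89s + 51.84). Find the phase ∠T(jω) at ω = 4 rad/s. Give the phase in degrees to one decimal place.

∠[(j4)² + 3.89(j4) + 51.84] = ∠[35.84 + j15.56] = 23.47°
∠T(j4) = −23.47° = -23.47°

-23.5°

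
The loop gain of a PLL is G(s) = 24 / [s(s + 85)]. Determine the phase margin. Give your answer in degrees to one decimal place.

Gain crossover: |G(jω)| = 1 at ω ≈ 0.282 rad/sec.
∠G(j0.282) = −90° − arctan(0.282/85) ≈ -90.19°
PM = 180° + (-90.19°) = 89.81°

89.8°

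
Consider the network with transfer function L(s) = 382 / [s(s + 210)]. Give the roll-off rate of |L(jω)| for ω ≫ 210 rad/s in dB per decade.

-40 dB/decade

With 0 zeros and 2 poles, the high-frequency asymptotic slope is 20 × (0 − 2) = -40 dB/decade.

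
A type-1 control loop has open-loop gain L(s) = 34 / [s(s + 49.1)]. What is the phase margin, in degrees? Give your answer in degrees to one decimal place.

Gain crossover: |L(jω)| = 1 at ω ≈ 0.692 rad/s.
∠L(j0.692) = −90° − arctan(0.692/49.1) ≈ -90.81°
PM = 180° + (-90.81°) = 89.19°

89.2°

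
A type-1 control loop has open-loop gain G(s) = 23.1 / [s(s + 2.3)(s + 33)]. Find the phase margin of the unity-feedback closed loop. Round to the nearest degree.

Gain crossover: |G(jω)| = 1 at ω ≈ 0.302 rad s⁻¹.
∠G(j0.302) = −90° − arctan(0.302/2.3) − arctan(0.302/33) ≈ -98.00°
PM = 180° + (-98.00°) = 82.00°

82 deg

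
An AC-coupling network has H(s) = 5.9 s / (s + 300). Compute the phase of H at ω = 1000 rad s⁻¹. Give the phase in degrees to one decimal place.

16.7 deg

∠(j1000) = 90.00°
∠(j1000 + 300) = arctan(1000/300) = 73.30°
∠H(j1000) = 90.00° − 73.30° = 16.70°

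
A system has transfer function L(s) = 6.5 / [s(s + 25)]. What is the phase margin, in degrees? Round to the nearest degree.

89°

Gain crossover: |L(jω)| = 1 at ω ≈ 0.26 rad/s.
∠L(j0.26) = −90° − arctan(0.26/25) ≈ -90.60°
PM = 180° + (-90.60°) = 89.40°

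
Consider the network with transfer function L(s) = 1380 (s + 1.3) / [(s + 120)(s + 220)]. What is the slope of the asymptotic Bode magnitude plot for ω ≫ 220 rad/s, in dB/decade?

-20 dB/decade

With 1 zero and 2 poles, the high-frequency asymptotic slope is 20 × (1 − 2) = -20 dB/decade.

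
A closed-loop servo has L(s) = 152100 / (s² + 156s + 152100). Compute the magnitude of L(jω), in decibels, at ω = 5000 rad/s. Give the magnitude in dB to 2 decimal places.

|(j5000)² + 156(j5000) + 152100| = |-2.4848e+07 + j7.8e+05| = 2.486e+07
|L(j5000)| = 152100 / 2.486e+07 = 0.0061182
20 log₁₀(0.0061182) = -44.267 dB

-44.27 dB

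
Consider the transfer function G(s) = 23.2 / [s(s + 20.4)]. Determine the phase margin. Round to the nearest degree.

Gain crossover: |G(jω)| = 1 at ω ≈ 1.14 rad/s.
∠G(j1.14) = −90° − arctan(1.14/20.4) ≈ -93.19°
PM = 180° + (-93.19°) = 86.81°

87°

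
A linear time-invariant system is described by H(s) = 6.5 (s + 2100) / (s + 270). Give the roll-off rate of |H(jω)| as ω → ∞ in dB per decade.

With 1 zero and 1 pole, the high-frequency asymptotic slope is 20 × (1 − 1) = 0 dB/decade.

0 dB/decade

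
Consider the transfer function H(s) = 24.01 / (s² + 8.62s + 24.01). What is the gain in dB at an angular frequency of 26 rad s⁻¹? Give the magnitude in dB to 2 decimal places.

|(j26)² + 8.62(j26) + 24.01| = |-651.99 + j224.12| = 689.4
|H(j26)| = 24.01 / 689.4 = 0.034826
20 log₁₀(0.034826) = -29.162 dB

-29.16 dB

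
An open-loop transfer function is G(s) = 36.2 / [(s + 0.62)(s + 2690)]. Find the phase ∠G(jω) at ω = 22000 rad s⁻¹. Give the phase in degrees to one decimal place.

-173.0 deg

∠(j22000 + 0.62) = arctan(22000/0.62) = 90.00°
∠(j22000 + 2690) = arctan(22000/2690) = 83.03°
∠G(j22000) = − (90.00° + 83.03°) = -173.03°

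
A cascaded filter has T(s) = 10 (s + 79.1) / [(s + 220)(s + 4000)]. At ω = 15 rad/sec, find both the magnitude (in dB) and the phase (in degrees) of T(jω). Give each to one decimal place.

|T| = -60.8 dB, ∠T = 6.6°

|j15 + 79.1| = √(15² + 79.1²) = 80.51
|j15 + 220| = √(15² + 220²) = 220.5
|j15 + 4000| = √(15² + 4000²) = 4000
|T(j15)| = 10 × 80.51 / (220.5 × 4000) = 0.00091276
20 log₁₀(0.00091276) = -60.79 dB
∠(j15 + 79.1) = arctan(15/79.1) = 10.74°
∠(j15 + 220) = arctan(15/220) = 3.90°
∠(j15 + 4000) = arctan(15/4000) = 0.21°
∠T(j15) = 10.74° − (3.90° + 0.21°) = 6.62°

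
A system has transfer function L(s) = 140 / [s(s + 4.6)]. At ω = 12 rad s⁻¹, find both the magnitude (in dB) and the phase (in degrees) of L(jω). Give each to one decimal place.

|L| = -0.8 dB, ∠L = -159.0°

|j12 + 4.6| = √(12² + 4.6²) = 12.85
|j12| = 12
|L(j12)| = 140 / (12.85 × 12) = 0.90781
20 log₁₀(0.90781) = -0.84 dB
∠(j12 + 4.6) = arctan(12/4.6) = 69.03°
∠(j12) = 90.00°
∠L(j12) = − (69.03° + 90.00°) = -159.03°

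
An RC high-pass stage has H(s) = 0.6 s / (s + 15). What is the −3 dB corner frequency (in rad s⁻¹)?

For a single-pole high-pass, the −3 dB point is at the pole: ω = 15 rad s⁻¹.

15 rad s⁻¹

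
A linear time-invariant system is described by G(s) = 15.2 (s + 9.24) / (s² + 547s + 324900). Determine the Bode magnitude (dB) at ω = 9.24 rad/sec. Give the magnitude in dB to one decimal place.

-64.3 dB

|j9.24 + 9.24| = √(9.24² + 9.24²) = 13.07
|(j9.24)² + 547(j9.24) + 324900| = |3.2481e+05 + j5054.3| = 3.249e+05
|G(j9.24)| = 15.2 × 13.07 / 3.249e+05 = 0.00061142
20 log₁₀(0.00061142) = -64.27 dB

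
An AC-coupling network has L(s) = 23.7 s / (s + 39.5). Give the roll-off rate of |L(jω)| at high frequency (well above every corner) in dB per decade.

With 1 zero and 1 pole, the high-frequency asymptotic slope is 20 × (1 − 1) = 0 dB/decade.

0 dB/decade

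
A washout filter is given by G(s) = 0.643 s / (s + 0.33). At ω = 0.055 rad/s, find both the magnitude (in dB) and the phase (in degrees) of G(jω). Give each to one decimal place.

|G| = -19.5 dB, ∠G = 80.5°

|j0.055| = 0.055
|j0.055 + 0.33| = √(0.055² + 0.33²) = 0.3346
|G(j0.055)| = 0.643 × 0.055 / 0.3346 = 0.10571
20 log₁₀(0.10571) = -19.52 dB
∠(j0.055) = 90.00°
∠(j0.055 + 0.33) = arctan(0.055/0.33) = 9.46°
∠G(j0.055) = 90.00° − 9.46° = 80.54°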